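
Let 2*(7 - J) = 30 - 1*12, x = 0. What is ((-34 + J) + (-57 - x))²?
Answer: 8649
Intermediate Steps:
J = -2 (J = 7 - (30 - 1*12)/2 = 7 - (30 - 12)/2 = 7 - ½*18 = 7 - 9 = -2)
((-34 + J) + (-57 - x))² = ((-34 - 2) + (-57 - 1*0))² = (-36 + (-57 + 0))² = (-36 - 57)² = (-93)² = 8649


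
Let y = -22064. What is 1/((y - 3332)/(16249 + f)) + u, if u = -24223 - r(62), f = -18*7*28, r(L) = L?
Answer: -616754581/25396 ≈ -24286.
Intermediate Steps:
f = -3528 (f = -126*28 = -3528)
u = -24285 (u = -24223 - 1*62 = -24223 - 62 = -24285)
1/((y - 3332)/(16249 + f)) + u = 1/((-22064 - 3332)/(16249 - 3528)) - 24285 = 1/(-25396/12721) - 24285 = -12721/25396 - 24285 = -616754581/25396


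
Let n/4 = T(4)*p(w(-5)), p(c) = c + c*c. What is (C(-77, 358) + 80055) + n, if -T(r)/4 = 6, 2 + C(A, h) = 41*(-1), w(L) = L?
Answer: 78092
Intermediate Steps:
C(A, h) = -43 (C(A, h) = -2 + 41*(-1) = -2 - 41 = -43)
p(c) = c + c**2
T(r) = -24 (T(r) = -4*6 = -24)
n = -1920 (n = 4*(-(-120)*(1 - 5)) = 4*(-(-120)*(-4)) = 4*(-24*20) = 4*(-480) = -1920)
(C(-77, 358) + 80055) + n = (-43 + 80055) - 1920 = 80012 - 1920 = 78092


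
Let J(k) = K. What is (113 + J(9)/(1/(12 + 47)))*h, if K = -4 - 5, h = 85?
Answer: -35530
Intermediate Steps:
K = -9
J(k) = -9
(113 + J(9)/(1/(12 + 47)))*h = (113 - 9/(1/(12 + 47)))*85 = (113 - 9/(1/59))*85 = (113 - 9/1/59)*85 = (113 - 9*59)*85 = (113 - 531)*85 = -418*85 = -35530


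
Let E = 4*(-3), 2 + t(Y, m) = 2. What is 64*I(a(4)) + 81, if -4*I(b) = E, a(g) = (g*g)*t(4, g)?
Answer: 273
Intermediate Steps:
t(Y, m) = 0 (t(Y, m) = -2 + 2 = 0)
a(g) = 0 (a(g) = (g*g)*0 = g**2*0 = 0)
E = -12
I(b) = 3 (I(b) = -1/4*(-12) = 3)
64*I(a(4)) + 81 = 64*3 + 81 = 192 + 81 = 273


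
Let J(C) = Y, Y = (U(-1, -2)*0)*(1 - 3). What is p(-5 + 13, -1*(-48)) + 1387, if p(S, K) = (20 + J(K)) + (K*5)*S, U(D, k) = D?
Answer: 3327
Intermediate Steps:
Y = 0 (Y = (-1*0)*(1 - 3) = 0*(-2) = 0)
J(C) = 0
p(S, K) = 20 + 5*K*S (p(S, K) = (20 + 0) + (K*5)*S = 20 + (5*K)*S = 20 + 5*K*S)
p(-5 + 13, -1*(-48)) + 1387 = (20 + 5*(-1*(-48))*(-5 + 13)) + 1387 = (20 + 5*48*8) + 1387 = (20 + 1920) + 1387 = 1940 + 1387 = 3327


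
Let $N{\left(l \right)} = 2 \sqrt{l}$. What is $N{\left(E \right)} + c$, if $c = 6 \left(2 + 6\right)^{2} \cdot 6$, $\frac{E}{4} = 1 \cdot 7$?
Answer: $2304 + 4 \sqrt{7} \approx 2314.6$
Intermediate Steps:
$E = 28$ ($E = 4 \cdot 1 \cdot 7 = 4 \cdot 7 = 28$)
$c = 2304$ ($c = 6 \cdot 8^{2} \cdot 6 = 6 \cdot 64 \cdot 6 = 384 \cdot 6 = 2304$)
$N{\left(E \right)} + c = 2 \sqrt{28} + 2304 = 2 \cdot 2 \sqrt{7} + 2304 = 4 \sqrt{7} + 2304 = 2304 + 4 \sqrt{7}$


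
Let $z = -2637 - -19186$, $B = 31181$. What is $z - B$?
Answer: $-14632$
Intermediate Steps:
$z = 16549$ ($z = -2637 + 19186 = 16549$)
$z - B = 16549 - 31181 = -14632$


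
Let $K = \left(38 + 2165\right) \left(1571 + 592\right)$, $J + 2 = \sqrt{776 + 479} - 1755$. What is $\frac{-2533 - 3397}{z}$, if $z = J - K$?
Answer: $\frac{28267396780}{22722820786461} + \frac{5930 \sqrt{1255}}{22722820786461} \approx 0.001244$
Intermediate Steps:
$J = -1757 + \sqrt{1255}$ ($J = -2 - \left(1755 - \sqrt{776 + 479}\right) = -2 - \left(1755 - \sqrt{1255}\right) = -1757 + \sqrt{1255} \approx -1721.6$)
$K = 4765089$ ($K = 2203 \cdot 2163 = 4765089$)
$z = -4766846 + \sqrt{1255}$ ($z = \left(-1757 + \sqrt{1255}\right) - 4765089 = -4766846 + \sqrt{1255} \approx -4.7668 \cdot 10^{6}$)
$\frac{-2533 - 3397}{z} = \frac{-2533 - 3397}{-4766846 + \sqrt{1255}} = - \frac{5930}{-4766846 + \sqrt{1255}}$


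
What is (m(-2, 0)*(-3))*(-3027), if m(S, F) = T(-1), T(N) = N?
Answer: -9081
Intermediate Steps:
m(S, F) = -1
(m(-2, 0)*(-3))*(-3027) = -1*(-3)*(-3027) = 3*(-3027) = -9081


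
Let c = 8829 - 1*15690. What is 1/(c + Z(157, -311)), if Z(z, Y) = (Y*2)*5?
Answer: -1/9971 ≈ -0.00010029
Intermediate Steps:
c = -6861 (c = 8829 - 15690 = -6861)
Z(z, Y) = 10*Y (Z(z, Y) = (2*Y)*5 = 10*Y)
1/(c + Z(157, -311)) = 1/(-6861 + 10*(-311)) = 1/(-6861 - 3110) = 1/(-9971) = -1/9971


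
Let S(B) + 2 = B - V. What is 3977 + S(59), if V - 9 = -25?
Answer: 4050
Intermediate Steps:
V = -16 (V = 9 - 25 = -16)
S(B) = 14 + B (S(B) = -2 + (B - 1*(-16)) = -2 + (B + 16) = -2 + (16 + B) = 14 + B)
3977 + S(59) = 3977 + (14 + 59) = 3977 + 73 = 4050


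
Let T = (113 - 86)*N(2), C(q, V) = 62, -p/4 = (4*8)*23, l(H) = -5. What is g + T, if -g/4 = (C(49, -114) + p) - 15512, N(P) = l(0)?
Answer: 73441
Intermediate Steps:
N(P) = -5
p = -2944 (p = -4*4*8*23 = -128*23 = -4*736 = -2944)
T = -135 (T = (113 - 86)*(-5) = 27*(-5) = -135)
g = 73576 (g = -4*((62 - 2944) - 15512) = -4*(-2882 - 15512) = -4*(-18394) = 73576)
g + T = 73576 - 135 = 73441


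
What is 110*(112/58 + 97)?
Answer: 315590/29 ≈ 10882.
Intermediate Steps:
110*(112/58 + 97) = 110*(112*(1/58) + 97) = 110*(56/29 + 97) = 110*(2869/29) = 315590/29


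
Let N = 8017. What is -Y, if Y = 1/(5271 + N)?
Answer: -1/13288 ≈ -7.5256e-5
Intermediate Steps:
Y = 1/13288 (Y = 1/(5271 + 8017) = 1/13288 ≈ 7.5256e-5)
-Y = -1*1/13288 = -1/13288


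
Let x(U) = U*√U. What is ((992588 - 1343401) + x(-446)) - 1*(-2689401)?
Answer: 2338588 - 446*I*√446 ≈ 2.3386e+6 - 9419.0*I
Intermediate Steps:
x(U) = U^(3/2)
((992588 - 1343401) + x(-446)) - 1*(-2689401) = ((992588 - 1343401) + (-446)^(3/2)) - 1*(-2689401) = (-350813 - 446*I*√446) + 2689401 = 2338588 - 446*I*√446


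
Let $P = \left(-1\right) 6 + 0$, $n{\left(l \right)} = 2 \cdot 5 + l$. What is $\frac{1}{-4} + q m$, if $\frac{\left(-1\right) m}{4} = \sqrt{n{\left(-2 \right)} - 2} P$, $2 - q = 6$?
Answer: $- \frac{1}{4} - 96 \sqrt{6} \approx -235.4$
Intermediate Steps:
$q = -4$ ($q = 2 - 6 = -4$)
$n{\left(l \right)} = 10 + l$
$P = -6$ ($P = -6 + 0 = -6$)
$m = 24 \sqrt{6}$ ($m = - 4 \sqrt{\left(10 - 2\right) - 2} \left(-6\right) = - 4 \sqrt{8 - 2} \left(-6\right) = - 4 \sqrt{6} \left(-6\right) = - 4 \left(- 6 \sqrt{6}\right) = 24 \sqrt{6} \approx 58.788$)
$\frac{1}{-4} + q m = \frac{1}{-4} - 4 \cdot 24 \sqrt{6} = - \frac{1}{4} - 96 \sqrt{6}$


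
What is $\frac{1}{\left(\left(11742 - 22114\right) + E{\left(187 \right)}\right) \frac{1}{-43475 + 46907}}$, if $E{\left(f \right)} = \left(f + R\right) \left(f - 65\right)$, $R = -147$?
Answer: $- \frac{858}{1373} \approx -0.62491$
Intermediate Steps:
$E{\left(f \right)} = \left(-147 + f\right) \left(-65 + f\right)$ ($E{\left(f \right)} = \left(f - 147\right) \left(f - 65\right) = \left(-147 + f\right) \left(-65 + f\right)$)
$\frac{1}{\left(\left(11742 - 22114\right) + E{\left(187 \right)}\right) \frac{1}{-43475 + 46907}} = \frac{1}{\left(\left(11742 - 22114\right) + \left(9555 + 187^{2} - 39644\right)\right) \frac{1}{-43475 + 46907}} = \frac{1}{\left(-10372 + \left(9555 + 34969 - 39644\right)\right) \frac{1}{3432}} = \frac{1}{\left(-10372 + 4880\right) \frac{1}{3432}} = \frac{1}{\left(-5492\right) \frac{1}{3432}} = \frac{1}{- \frac{1373}{858}} = - \frac{858}{1373}$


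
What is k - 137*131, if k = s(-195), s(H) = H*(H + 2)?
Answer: 19688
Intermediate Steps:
s(H) = H*(2 + H)
k = 37635 (k = -195*(2 - 195) = -195*(-193) = 37635)
k - 137*131 = 37635 - 137*131 = 37635 - 1*17947 = 37635 - 17947 = 19688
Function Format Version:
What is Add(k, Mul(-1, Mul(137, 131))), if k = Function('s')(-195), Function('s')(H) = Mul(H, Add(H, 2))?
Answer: 19688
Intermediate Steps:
Function('s')(H) = Mul(H, Add(2, H))
k = 37635 (k = Mul(-195, Add(2, -195)) = Mul(-195, -193) = 37635)
Add(k, Mul(-1, Mul(137, 131))) = Add(37635, Mul(-1, Mul(137, 131))) = Add(37635, Mul(-1, 17947)) = Add(37635, -17947) = 19688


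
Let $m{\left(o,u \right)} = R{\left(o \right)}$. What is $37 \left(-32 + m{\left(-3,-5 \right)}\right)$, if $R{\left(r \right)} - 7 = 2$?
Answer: $-851$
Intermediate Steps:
$R{\left(r \right)} = 9$ ($R{\left(r \right)} = 7 + 2 = 9$)
$m{\left(o,u \right)} = 9$
$37 \left(-32 + m{\left(-3,-5 \right)}\right) = 37 \left(-32 + 9\right) = 37 \left(-23\right) = -851$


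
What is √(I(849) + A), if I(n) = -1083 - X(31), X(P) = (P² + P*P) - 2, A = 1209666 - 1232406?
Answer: I*√25743 ≈ 160.45*I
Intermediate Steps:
A = -22740
X(P) = -2 + 2*P² (X(P) = (P² + P²) - 2 = 2*P² - 2 = -2 + 2*P²)
I(n) = -3003 (I(n) = -1083 - (-2 + 2*31²) = -1083 - (-2 + 2*961) = -1083 - (-2 + 1922) = -1083 - 1*1920 = -1083 - 1920 = -3003)
√(I(849) + A) = √(-3003 - 22740) = √(-25743) = I*√25743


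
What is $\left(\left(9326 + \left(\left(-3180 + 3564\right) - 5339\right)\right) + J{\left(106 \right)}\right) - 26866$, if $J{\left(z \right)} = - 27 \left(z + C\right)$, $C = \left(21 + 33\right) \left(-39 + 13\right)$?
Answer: $12551$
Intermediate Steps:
$C = -1404$ ($C = 54 \left(-26\right) = -1404$)
$J{\left(z \right)} = 37908 - 27 z$ ($J{\left(z \right)} = - 27 \left(z - 1404\right) = - 27 \left(-1404 + z\right) = 37908 - 27 z$)
$\left(\left(9326 + \left(\left(-3180 + 3564\right) - 5339\right)\right) + J{\left(106 \right)}\right) - 26866 = \left(\left(9326 + \left(\left(-3180 + 3564\right) - 5339\right)\right) + \left(37908 - 2862\right)\right) - 26866 = \left(\left(9326 + \left(384 - 5339\right)\right) + \left(37908 - 2862\right)\right) - 26866 = \left(\left(9326 - 4955\right) + 35046\right) - 26866 = \left(4371 + 35046\right) - 26866 = 39417 - 26866 = 12551$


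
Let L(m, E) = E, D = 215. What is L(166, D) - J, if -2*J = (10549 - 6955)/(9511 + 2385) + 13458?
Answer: 82607621/11896 ≈ 6944.1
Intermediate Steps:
J = -80049981/11896 (J = -((10549 - 6955)/(9511 + 2385) + 13458)/2 = -(3594/11896 + 13458)/2 = -(3594*(1/11896) + 13458)/2 = -(1797/5948 + 13458)/2 = -½*80049981/5948 = -80049981/11896 ≈ -6729.1)
L(166, D) - J = 215 - 1*(-80049981/11896) = 215 + 80049981/11896 = 82607621/11896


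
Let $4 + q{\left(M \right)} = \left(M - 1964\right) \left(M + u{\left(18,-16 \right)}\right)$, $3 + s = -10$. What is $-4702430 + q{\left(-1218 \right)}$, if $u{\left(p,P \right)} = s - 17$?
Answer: $-731298$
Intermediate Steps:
$s = -13$ ($s = -3 - 10 = -13$)
$u{\left(p,P \right)} = -30$ ($u{\left(p,P \right)} = -13 - 17 = -30$)
$q{\left(M \right)} = -4 + \left(-1964 + M\right) \left(-30 + M\right)$ ($q{\left(M \right)} = -4 + \left(M - 1964\right) \left(M - 30\right) = -4 + \left(-1964 + M\right) \left(-30 + M\right)$)
$-4702430 + q{\left(-1218 \right)} = -4702430 + \left(58916 + \left(-1218\right)^{2} - -2428692\right) = -4702430 + \left(58916 + 1483524 + 2428692\right) = -4702430 + 3971132 = -731298$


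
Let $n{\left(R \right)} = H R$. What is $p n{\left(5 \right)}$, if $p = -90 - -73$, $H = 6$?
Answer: $-510$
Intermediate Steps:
$p = -17$ ($p = -90 + 73 = -17$)
$n{\left(R \right)} = 6 R$
$p n{\left(5 \right)} = - 17 \cdot 6 \cdot 5 = \left(-17\right) 30 = -510$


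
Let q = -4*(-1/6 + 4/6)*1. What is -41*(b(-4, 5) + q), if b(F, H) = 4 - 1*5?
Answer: 123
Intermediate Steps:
b(F, H) = -1 (b(F, H) = 4 - 5 = -1)
q = -2 (q = -4*(-1*1/6 + 4*(1/6))*1 = -4*(-1/6 + 2/3)*1 = -4*1/2*1 = -2*1 = -2)
-41*(b(-4, 5) + q) = -41*(-1 - 2) = -41*(-3) = 123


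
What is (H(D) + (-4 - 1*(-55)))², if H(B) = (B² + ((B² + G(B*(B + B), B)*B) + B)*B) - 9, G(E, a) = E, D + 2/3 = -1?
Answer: 22344529/6561 ≈ 3405.7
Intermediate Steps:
D = -5/3 (D = -⅔ - 1 = -5/3 ≈ -1.6667)
H(B) = -9 + B² + B*(B + B² + 2*B³) (H(B) = (B² + ((B² + (B*(B + B))*B) + B)*B) - 9 = (B² + ((B² + (B*(2*B))*B) + B)*B) - 9 = (B² + ((B² + (2*B²)*B) + B)*B) - 9 = (B² + ((B² + 2*B³) + B)*B) - 9 = (B² + (B + B² + 2*B³)*B) - 9 = (B² + B*(B + B² + 2*B³)) - 9 = -9 + B² + B*(B + B² + 2*B³))
(H(D) + (-4 - 1*(-55)))² = ((-9 + (-5/3)³ + 2*(-5/3)² + 2*(-5/3)⁴) + (-4 - 1*(-55)))² = ((-9 - 125/27 + 2*(25/9) + 2*(625/81)) + (-4 + 55))² = ((-9 - 125/27 + 50/9 + 1250/81) + 51)² = (596/81 + 51)² = (4727/81)² = 22344529/6561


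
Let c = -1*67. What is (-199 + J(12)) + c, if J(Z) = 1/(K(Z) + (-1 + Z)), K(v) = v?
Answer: -6117/23 ≈ -265.96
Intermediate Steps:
c = -67
J(Z) = 1/(-1 + 2*Z) (J(Z) = 1/(Z + (-1 + Z)) = 1/(-1 + 2*Z))
(-199 + J(12)) + c = (-199 + 1/(-1 + 2*12)) - 67 = (-199 + 1/(-1 + 24)) - 67 = (-199 + 1/23) - 67 = -4576/23 - 67 = -6117/23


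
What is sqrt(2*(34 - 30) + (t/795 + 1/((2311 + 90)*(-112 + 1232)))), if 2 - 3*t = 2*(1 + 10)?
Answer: sqrt(38030935152070)/2181480 ≈ 2.8269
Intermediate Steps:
t = -20/3 (t = 2/3 - 2*(1 + 10)/3 = 2/3 - 2*11/3 = 2/3 - 1/3*22 = 2/3 - 22/3 = -20/3 ≈ -6.6667)
sqrt(2*(34 - 30) + (t/795 + 1/((2311 + 90)*(-112 + 1232)))) = sqrt(2*(34 - 30) + (-20/3/795 + 1/((2311 + 90)*(-112 + 1232)))) = sqrt(2*4 + (-20/3*1/795 + 1/(2401*1120))) = sqrt(8 + (-4/477 + (1/2401)*(1/1120))) = sqrt(8 + (-4/477 + 1/2689120)) = sqrt(8 - 10756003/1282710240) = sqrt(10250925917/1282710240) = sqrt(38030935152070)/2181480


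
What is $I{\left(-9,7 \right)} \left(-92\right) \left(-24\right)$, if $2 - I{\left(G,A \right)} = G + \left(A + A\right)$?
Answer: $-6624$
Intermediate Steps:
$I{\left(G,A \right)} = 2 - G - 2 A$ ($I{\left(G,A \right)} = 2 - \left(G + \left(A + A\right)\right) = 2 - \left(G + 2 A\right) = 2 - G - 2 A$)
$I{\left(-9,7 \right)} \left(-92\right) \left(-24\right) = \left(2 - -9 - 14\right) \left(-92\right) \left(-24\right) = \left(2 + 9 - 14\right) \left(-92\right) \left(-24\right) = \left(-3\right) \left(-92\right) \left(-24\right) = 276 \left(-24\right) = -6624$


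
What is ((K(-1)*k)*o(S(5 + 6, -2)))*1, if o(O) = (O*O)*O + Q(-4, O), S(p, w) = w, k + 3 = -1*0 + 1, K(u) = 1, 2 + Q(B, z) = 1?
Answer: 18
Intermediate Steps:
Q(B, z) = -1 (Q(B, z) = -2 + 1 = -1)
k = -2 (k = -3 + (-1*0 + 1) = -3 + (0 + 1) = -3 + 1 = -2)
o(O) = -1 + O³ (o(O) = (O*O)*O - 1 = O²*O - 1 = O³ - 1 = -1 + O³)
((K(-1)*k)*o(S(5 + 6, -2)))*1 = ((1*(-2))*(-1 + (-2)³))*1 = -2*(-1 - 8)*1 = -2*(-9)*1 = 18*1 = 18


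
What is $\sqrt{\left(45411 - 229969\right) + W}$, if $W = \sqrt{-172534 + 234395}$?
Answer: $\sqrt{-184558 + \sqrt{61861}} \approx 429.31 i$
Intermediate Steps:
$W = \sqrt{61861} \approx 248.72$
$\sqrt{\left(45411 - 229969\right) + W} = \sqrt{\left(45411 - 229969\right) + \sqrt{61861}} = \sqrt{-184558 + \sqrt{61861}}$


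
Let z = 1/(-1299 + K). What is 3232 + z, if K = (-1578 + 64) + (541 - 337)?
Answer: 8432287/2609 ≈ 3232.0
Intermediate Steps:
K = -1310 (K = -1514 + 204 = -1310)
z = -1/2609 (z = 1/(-1299 - 1310) = 1/(-2609) = -1/2609 ≈ -0.00038329)
3232 + z = 3232 - 1/2609 = 8432287/2609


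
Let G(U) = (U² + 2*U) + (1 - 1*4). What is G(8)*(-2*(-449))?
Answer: 69146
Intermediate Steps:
G(U) = -3 + U² + 2*U (G(U) = (U² + 2*U) + (1 - 4) = (U² + 2*U) - 3 = -3 + U² + 2*U)
G(8)*(-2*(-449)) = (-3 + 8² + 2*8)*(-2*(-449)) = (-3 + 64 + 16)*898 = 77*898 = 69146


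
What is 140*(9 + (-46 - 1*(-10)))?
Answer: -3780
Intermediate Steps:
140*(9 + (-46 - 1*(-10))) = 140*(9 + (-46 + 10)) = 140*(9 - 36) = 140*(-27) = -3780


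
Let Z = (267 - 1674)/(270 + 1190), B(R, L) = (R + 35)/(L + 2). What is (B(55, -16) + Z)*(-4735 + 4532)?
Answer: 2190921/1460 ≈ 1500.6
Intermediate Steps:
B(R, L) = (35 + R)/(2 + L)
Z = -1407/1460 ≈ -0.96370
(B(55, -16) + Z)*(-4735 + 4532) = ((35 + 55)/(2 - 16) - 1407/1460)*(-4735 + 4532) = (90/(-14) - 1407/1460)*(-203) = (-1/14*90 - 1407/1460)*(-203) = (-45/7 - 1407/1460)*(-203) = -75549/10220*(-203) = 2190921/1460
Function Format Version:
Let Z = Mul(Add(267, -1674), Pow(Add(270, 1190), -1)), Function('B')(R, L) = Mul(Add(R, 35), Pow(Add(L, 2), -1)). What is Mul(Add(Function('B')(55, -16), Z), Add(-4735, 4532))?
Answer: Rational(2190921, 1460) ≈ 1500.6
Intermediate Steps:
Function('B')(R, L) = Mul(Pow(Add(2, L), -1), Add(35, R)) (Function('B')(R, L) = Mul(Add(35, R), Pow(Add(2, L), -1)) = Mul(Pow(Add(2, L), -1), Add(35, R)))
Z = Rational(-1407, 1460) (Z = Mul(-1407, Pow(1460, -1)) = Mul(-1407, Rational(1, 1460)) = Rational(-1407, 1460) ≈ -0.96370)
Mul(Add(Function('B')(55, -16), Z), Add(-4735, 4532)) = Mul(Add(Mul(Pow(Add(2, -16), -1), Add(35, 55)), Rational(-1407, 1460)), Add(-4735, 4532)) = Mul(Add(Mul(Pow(-14, -1), 90), Rational(-1407, 1460)), -203) = Mul(Add(Mul(Rational(-1, 14), 90), Rational(-1407, 1460)), -203) = Mul(Add(Rational(-45, 7), Rational(-1407, 1460)), -203) = Mul(Rational(-75549, 10220), -203) = Rational(2190921, 1460)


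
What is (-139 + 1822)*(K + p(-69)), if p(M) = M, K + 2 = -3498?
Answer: -6006627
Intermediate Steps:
K = -3500 (K = -2 - 3498 = -3500)
(-139 + 1822)*(K + p(-69)) = (-139 + 1822)*(-3500 - 69) = 1683*(-3569) = -6006627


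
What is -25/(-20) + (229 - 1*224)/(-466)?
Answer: 1155/932 ≈ 1.2393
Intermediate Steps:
-25/(-20) + (229 - 1*224)/(-466) = -25*(-1/20) + (229 - 224)*(-1/466) = 5/4 + 5*(-1/466) = 5/4 - 5/466 = 1155/932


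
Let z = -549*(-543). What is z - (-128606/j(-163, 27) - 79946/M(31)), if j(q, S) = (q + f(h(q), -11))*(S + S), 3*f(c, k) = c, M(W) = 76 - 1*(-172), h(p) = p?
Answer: 27142347577/90954 ≈ 2.9842e+5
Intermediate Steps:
M(W) = 248 (M(W) = 76 + 172 = 248)
f(c, k) = c/3
z = 298107
j(q, S) = 8*S*q/3 (j(q, S) = (q + q/3)*(S + S) = (4*q/3)*(2*S) = 8*S*q/3)
z - (-128606/j(-163, 27) - 79946/M(31)) = 298107 - (-128606/((8/3)*27*(-163)) - 79946/248) = 298107 - (-128606/(-11736) - 79946*1/248) = 298107 - (-128606*(-1/11736) - 39973/124) = 298107 - (64303/5868 - 39973/124) = 298107 - 1*(-28323499/90954) = 298107 + 28323499/90954 = 27142347577/90954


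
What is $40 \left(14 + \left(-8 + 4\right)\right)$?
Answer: $400$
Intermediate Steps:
$40 \left(14 + \left(-8 + 4\right)\right) = 40 \left(14 - 4\right) = 40 \cdot 10 = 400$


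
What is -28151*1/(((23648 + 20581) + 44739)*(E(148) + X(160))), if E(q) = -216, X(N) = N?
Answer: 28151/4982208 ≈ 0.0056503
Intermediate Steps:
-28151*1/(((23648 + 20581) + 44739)*(E(148) + X(160))) = -28151*1/((-216 + 160)*((23648 + 20581) + 44739)) = -28151*(-1/(56*(44229 + 44739))) = -28151/((-56*88968)) = -28151/(-4982208) = -28151*(-1/4982208) = 28151/4982208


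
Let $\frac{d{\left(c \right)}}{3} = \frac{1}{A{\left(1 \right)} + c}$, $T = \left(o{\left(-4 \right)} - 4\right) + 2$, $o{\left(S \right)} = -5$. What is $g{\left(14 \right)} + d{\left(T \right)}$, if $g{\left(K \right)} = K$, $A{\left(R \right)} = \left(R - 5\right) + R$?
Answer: $\frac{137}{10} \approx 13.7$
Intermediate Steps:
$A{\left(R \right)} = -5 + 2 R$ ($A{\left(R \right)} = \left(-5 + R\right) + R = -5 + 2 R$)
$T = -7$ ($T = \left(-5 - 4\right) + 2 = -9 + 2 = -7$)
$d{\left(c \right)} = \frac{3}{-3 + c}$ ($d{\left(c \right)} = \frac{3}{\left(-5 + 2 \cdot 1\right) + c} = \frac{3}{\left(-5 + 2\right) + c} = \frac{3}{-3 + c}$)
$g{\left(14 \right)} + d{\left(T \right)} = 14 + \frac{3}{-3 - 7} = 14 + \frac{3}{-10} = 14 + 3 \left(- \frac{1}{10}\right) = 14 - \frac{3}{10} = \frac{137}{10}$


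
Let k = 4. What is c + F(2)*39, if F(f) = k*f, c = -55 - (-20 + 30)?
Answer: 247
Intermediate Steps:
c = -65 (c = -55 - 1*10 = -55 - 10 = -65)
F(f) = 4*f
c + F(2)*39 = -65 + (4*2)*39 = -65 + 8*39 = -65 + 312 = 247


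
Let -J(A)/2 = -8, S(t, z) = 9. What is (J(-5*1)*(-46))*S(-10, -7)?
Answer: -6624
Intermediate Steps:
J(A) = 16 (J(A) = -2*(-8) = 16)
(J(-5*1)*(-46))*S(-10, -7) = (16*(-46))*9 = -736*9 = -6624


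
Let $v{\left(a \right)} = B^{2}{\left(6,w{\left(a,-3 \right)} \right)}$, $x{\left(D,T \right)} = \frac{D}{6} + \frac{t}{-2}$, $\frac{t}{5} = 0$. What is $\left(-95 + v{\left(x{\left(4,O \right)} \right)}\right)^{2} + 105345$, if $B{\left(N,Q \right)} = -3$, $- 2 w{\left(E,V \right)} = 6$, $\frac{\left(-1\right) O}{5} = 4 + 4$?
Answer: $112741$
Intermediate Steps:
$O = -40$ ($O = - 5 \left(4 + 4\right) = \left(-5\right) 8 = -40$)
$t = 0$ ($t = 5 \cdot 0 = 0$)
$w{\left(E,V \right)} = -3$ ($w{\left(E,V \right)} = \left(- \frac{1}{2}\right) 6 = -3$)
$x{\left(D,T \right)} = \frac{D}{6}$ ($x{\left(D,T \right)} = \frac{D}{6} + \frac{0}{-2} = D \frac{1}{6} + 0 \left(- \frac{1}{2}\right) = \frac{D}{6} + 0 = \frac{D}{6}$)
$v{\left(a \right)} = 9$ ($v{\left(a \right)} = \left(-3\right)^{2} = 9$)
$\left(-95 + v{\left(x{\left(4,O \right)} \right)}\right)^{2} + 105345 = \left(-95 + 9\right)^{2} + 105345 = \left(-86\right)^{2} + 105345 = 7396 + 105345 = 112741$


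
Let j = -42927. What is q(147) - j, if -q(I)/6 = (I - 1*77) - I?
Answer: 43389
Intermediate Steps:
q(I) = 462 (q(I) = -6*((I - 1*77) - I) = -6*((I - 77) - I) = -6*((-77 + I) - I) = -6*(-77) = 462)
q(147) - j = 462 - 1*(-42927) = 462 + 42927 = 43389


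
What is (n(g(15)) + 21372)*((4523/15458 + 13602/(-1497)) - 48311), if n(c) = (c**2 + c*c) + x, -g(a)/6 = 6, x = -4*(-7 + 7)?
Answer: -4465892184255174/3856771 ≈ -1.1579e+9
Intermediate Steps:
x = 0 (x = -4*0 = 0)
g(a) = -36 (g(a) = -6*6 = -36)
n(c) = 2*c**2 (n(c) = (c**2 + c*c) + 0 = (c**2 + c**2) + 0 = 2*c**2 + 0 = 2*c**2)
(n(g(15)) + 21372)*((4523/15458 + 13602/(-1497)) - 48311) = (2*(-36)**2 + 21372)*((4523/15458 + 13602/(-1497)) - 48311) = (2*1296 + 21372)*((4523*(1/15458) + 13602*(-1/1497)) - 48311) = (2592 + 21372)*((4523/15458 - 4534/499) - 48311) = 23964*(-67829595/7713542 - 48311) = 23964*(-372716757157/7713542) = -4465892184255174/3856771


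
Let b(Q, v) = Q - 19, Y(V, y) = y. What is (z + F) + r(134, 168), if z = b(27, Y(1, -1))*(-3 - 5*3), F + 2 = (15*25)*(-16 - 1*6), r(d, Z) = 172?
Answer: -8224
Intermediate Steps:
b(Q, v) = -19 + Q
F = -8252 (F = -2 + (15*25)*(-16 - 1*6) = -2 + 375*(-16 - 6) = -2 + 375*(-22) = -2 - 8250 = -8252)
z = -144 (z = (-19 + 27)*(-3 - 5*3) = 8*(-3 - 15) = 8*(-18) = -144)
(z + F) + r(134, 168) = (-144 - 8252) + 172 = -8396 + 172 = -8224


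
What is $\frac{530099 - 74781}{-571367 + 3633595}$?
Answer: $\frac{227659}{1531114} \approx 0.14869$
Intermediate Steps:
$\frac{530099 - 74781}{-571367 + 3633595} = \frac{455318}{3062228} = 455318 \cdot \frac{1}{3062228} = \frac{227659}{1531114}$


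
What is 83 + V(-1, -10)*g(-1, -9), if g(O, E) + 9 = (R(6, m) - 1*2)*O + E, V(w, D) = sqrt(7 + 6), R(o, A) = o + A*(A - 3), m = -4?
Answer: 83 - 50*sqrt(13) ≈ -97.278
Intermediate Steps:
R(o, A) = o + A*(-3 + A)
V(w, D) = sqrt(13)
g(O, E) = -9 + E + 32*O (g(O, E) = -9 + (((6 + (-4)**2 - 3*(-4)) - 1*2)*O + E) = -9 + (((6 + 16 + 12) - 2)*O + E) = -9 + ((34 - 2)*O + E) = -9 + (32*O + E) = -9 + (E + 32*O) = -9 + E + 32*O)
83 + V(-1, -10)*g(-1, -9) = 83 + sqrt(13)*(-9 - 9 + 32*(-1)) = 83 + sqrt(13)*(-9 - 9 - 32) = 83 + sqrt(13)*(-50) = 83 - 50*sqrt(13)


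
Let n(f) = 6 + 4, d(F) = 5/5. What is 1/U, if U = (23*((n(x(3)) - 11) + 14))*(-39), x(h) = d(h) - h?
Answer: -1/11661 ≈ -8.5756e-5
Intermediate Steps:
d(F) = 1 (d(F) = 5*(1/5) = 1)
x(h) = 1 - h
n(f) = 10
U = -11661 (U = (23*((10 - 11) + 14))*(-39) = (23*(-1 + 14))*(-39) = (23*13)*(-39) = 299*(-39) = -11661)
1/U = 1/(-11661) = -1/11661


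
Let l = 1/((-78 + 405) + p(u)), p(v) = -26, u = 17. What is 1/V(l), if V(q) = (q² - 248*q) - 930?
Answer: -90601/84333577 ≈ -0.0010743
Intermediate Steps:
l = 1/301 (l = 1/((-78 + 405) - 26) = 1/(327 - 26) = 1/301 ≈ 0.0033223)
V(q) = -930 + q² - 248*q
1/V(l) = 1/(-930 + (1/301)² - 248*1/301) = 1/(-930 + 1/90601 - 248/301) = 1/(-84333577/90601) = -90601/84333577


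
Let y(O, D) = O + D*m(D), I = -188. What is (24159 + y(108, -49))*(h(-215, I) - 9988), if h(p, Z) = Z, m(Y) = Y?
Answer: -271373568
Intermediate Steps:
y(O, D) = O + D² (y(O, D) = O + D*D = O + D²)
(24159 + y(108, -49))*(h(-215, I) - 9988) = (24159 + (108 + (-49)²))*(-188 - 9988) = (24159 + (108 + 2401))*(-10176) = (24159 + 2509)*(-10176) = 26668*(-10176) = -271373568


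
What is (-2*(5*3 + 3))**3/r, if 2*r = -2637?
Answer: 10368/293 ≈ 35.386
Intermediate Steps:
r = -2637/2 (r = (1/2)*(-2637) = -2637/2 ≈ -1318.5)
(-2*(5*3 + 3))**3/r = (-2*(5*3 + 3))**3/(-2637/2) = (-2*(15 + 3))**3*(-2/2637) = (-2*18)**3*(-2/2637) = (-36)**3*(-2/2637) = -46656*(-2/2637) = 10368/293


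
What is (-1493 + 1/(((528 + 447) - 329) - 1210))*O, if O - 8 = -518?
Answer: 71574505/94 ≈ 7.6143e+5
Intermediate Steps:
O = -510 (O = 8 - 518 = -510)
(-1493 + 1/(((528 + 447) - 329) - 1210))*O = (-1493 + 1/(((528 + 447) - 329) - 1210))*(-510) = (-1493 + 1/((975 - 329) - 1210))*(-510) = (-1493 + 1/(646 - 1210))*(-510) = (-1493 + 1/(-564))*(-510) = (-1493 - 1/564)*(-510) = -842053/564*(-510) = 71574505/94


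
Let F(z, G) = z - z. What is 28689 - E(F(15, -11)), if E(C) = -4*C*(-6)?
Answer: 28689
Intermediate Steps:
F(z, G) = 0
E(C) = 24*C
28689 - E(F(15, -11)) = 28689 - 24*0 = 28689 - 1*0 = 28689 + 0 = 28689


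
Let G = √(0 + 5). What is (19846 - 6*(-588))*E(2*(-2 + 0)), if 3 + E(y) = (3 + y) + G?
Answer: -93496 + 23374*√5 ≈ -41230.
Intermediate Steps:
G = √5 ≈ 2.2361
E(y) = y + √5 (E(y) = -3 + ((3 + y) + √5) = -3 + (3 + y + √5) = y + √5)
(19846 - 6*(-588))*E(2*(-2 + 0)) = (19846 - 6*(-588))*(2*(-2 + 0) + √5) = (19846 - 1*(-3528))*(2*(-2) + √5) = (19846 + 3528)*(-4 + √5) = 23374*(-4 + √5) = -93496 + 23374*√5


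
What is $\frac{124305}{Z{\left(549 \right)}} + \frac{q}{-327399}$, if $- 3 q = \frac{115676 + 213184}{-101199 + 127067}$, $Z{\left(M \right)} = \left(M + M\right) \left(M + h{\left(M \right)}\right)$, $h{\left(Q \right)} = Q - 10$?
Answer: $\frac{1008514901185}{9691052307072} \approx 0.10407$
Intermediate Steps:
$h{\left(Q \right)} = -10 + Q$ ($h{\left(Q \right)} = Q - 10 = -10 + Q$)
$Z{\left(M \right)} = 2 M \left(-10 + 2 M\right)$ ($Z{\left(M \right)} = \left(M + M\right) \left(M + \left(-10 + M\right)\right) = 2 M \left(-10 + 2 M\right)$)
$q = - \frac{945}{223}$ ($q = - \frac{\left(115676 + 213184\right) \frac{1}{-101199 + 127067}}{3} = - \frac{328860 \cdot \frac{1}{25868}}{3} = \left(- \frac{1}{3}\right) \frac{2835}{223} = - \frac{945}{223} \approx -4.2377$)
$\frac{124305}{Z{\left(549 \right)}} + \frac{q}{-327399} = \frac{124305}{4 \cdot 549 \left(-5 + 549\right)} - \frac{945}{223 \left(-327399\right)} = \frac{124305}{4 \cdot 549 \cdot 544} - - \frac{315}{24336659} = \frac{124305}{1194624} + \frac{315}{24336659} = 124305 \cdot \frac{1}{1194624} + \frac{315}{24336659} = \frac{41435}{398208} + \frac{315}{24336659} = \frac{1008514901185}{9691052307072}$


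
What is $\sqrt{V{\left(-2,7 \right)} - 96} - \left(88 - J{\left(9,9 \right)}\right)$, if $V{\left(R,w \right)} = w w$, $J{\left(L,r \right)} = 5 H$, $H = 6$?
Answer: $-58 + i \sqrt{47} \approx -58.0 + 6.8557 i$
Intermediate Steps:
$J{\left(L,r \right)} = 30$ ($J{\left(L,r \right)} = 5 \cdot 6 = 30$)
$V{\left(R,w \right)} = w^{2}$
$\sqrt{V{\left(-2,7 \right)} - 96} - \left(88 - J{\left(9,9 \right)}\right) = \sqrt{7^{2} - 96} - \left(88 - 30\right) = \sqrt{49 - 96} - \left(88 - 30\right) = \sqrt{-47} - 58 = i \sqrt{47} - 58 = -58 + i \sqrt{47}$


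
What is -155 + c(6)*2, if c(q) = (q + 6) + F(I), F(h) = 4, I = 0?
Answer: -123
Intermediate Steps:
c(q) = 10 + q (c(q) = (q + 6) + 4 = (6 + q) + 4 = 10 + q)
-155 + c(6)*2 = -155 + (10 + 6)*2 = -155 + 16*2 = -155 + 32 = -123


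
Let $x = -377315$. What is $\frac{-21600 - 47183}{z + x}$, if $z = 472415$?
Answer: $- \frac{68783}{95100} \approx -0.72327$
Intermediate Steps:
$\frac{-21600 - 47183}{z + x} = \frac{-21600 - 47183}{472415 - 377315} = - \frac{68783}{95100}$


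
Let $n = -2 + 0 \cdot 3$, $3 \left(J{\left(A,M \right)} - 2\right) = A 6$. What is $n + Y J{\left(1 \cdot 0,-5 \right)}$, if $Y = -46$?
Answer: $-94$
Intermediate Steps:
$J{\left(A,M \right)} = 2 + 2 A$ ($J{\left(A,M \right)} = 2 + \frac{A 6}{3} = 2 + \frac{6 A}{3} = 2 + 2 A$)
$n = -2$ ($n = -2 + 0 = -2$)
$n + Y J{\left(1 \cdot 0,-5 \right)} = -2 - 46 \left(2 + 2 \cdot 1 \cdot 0\right) = -2 - 46 \left(2 + 2 \cdot 0\right) = -2 - 46 \left(2 + 0\right) = -2 - 92 = -94$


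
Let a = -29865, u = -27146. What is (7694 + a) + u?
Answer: -49317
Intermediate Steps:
(7694 + a) + u = (7694 - 29865) - 27146 = -22171 - 27146 = -49317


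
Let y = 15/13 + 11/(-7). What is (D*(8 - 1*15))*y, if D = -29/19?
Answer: -58/13 ≈ -4.4615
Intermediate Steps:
D = -29/19 (D = -29*1/19 = -29/19 ≈ -1.5263)
y = -38/91 (y = 15*(1/13) + 11*(-1/7) = 15/13 - 11/7 = -38/91 ≈ -0.41758)
(D*(8 - 1*15))*y = -29*(8 - 1*15)/19*(-38/91) = -29*(8 - 15)/19*(-38/91) = -29/19*(-7)*(-38/91) = (203/19)*(-38/91) = -58/13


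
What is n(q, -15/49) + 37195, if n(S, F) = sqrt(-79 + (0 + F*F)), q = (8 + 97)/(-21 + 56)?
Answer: 37195 + I*sqrt(189454)/49 ≈ 37195.0 + 8.8829*I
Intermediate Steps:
q = 3 (q = 105/35 = 105*(1/35) = 3)
n(S, F) = sqrt(-79 + F**2) (n(S, F) = sqrt(-79 + (0 + F**2)) = sqrt(-79 + F**2))
n(q, -15/49) + 37195 = sqrt(-79 + (-15/49)**2) + 37195 = sqrt(-79 + 225/2401) + 37195 = sqrt(-189454/2401) + 37195 = I*sqrt(189454)/49 + 37195 = 37195 + I*sqrt(189454)/49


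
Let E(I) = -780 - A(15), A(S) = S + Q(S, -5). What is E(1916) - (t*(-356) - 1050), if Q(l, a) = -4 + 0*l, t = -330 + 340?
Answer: 3819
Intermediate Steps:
t = 10
Q(l, a) = -4 (Q(l, a) = -4 + 0 = -4)
A(S) = -4 + S (A(S) = S - 4 = -4 + S)
E(I) = -791 (E(I) = -780 - (-4 + 15) = -780 - 1*11 = -780 - 11 = -791)
E(1916) - (t*(-356) - 1050) = -791 - (10*(-356) - 1050) = -791 - (-3560 - 1050) = -791 - 1*(-4610) = -791 + 4610 = 3819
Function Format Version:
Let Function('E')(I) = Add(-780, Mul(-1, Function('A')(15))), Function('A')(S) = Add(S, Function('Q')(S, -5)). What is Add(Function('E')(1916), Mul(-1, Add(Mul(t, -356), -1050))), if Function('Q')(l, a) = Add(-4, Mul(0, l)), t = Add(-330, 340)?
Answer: 3819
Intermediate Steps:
t = 10
Function('Q')(l, a) = -4 (Function('Q')(l, a) = Add(-4, 0) = -4)
Function('A')(S) = Add(-4, S) (Function('A')(S) = Add(S, -4) = Add(-4, S))
Function('E')(I) = -791 (Function('E')(I) = Add(-780, Mul(-1, Add(-4, 15))) = Add(-780, Mul(-1, 11)) = Add(-780, -11) = -791)
Add(Function('E')(1916), Mul(-1, Add(Mul(t, -356), -1050))) = Add(-791, Mul(-1, Add(Mul(10, -356), -1050))) = Add(-791, Mul(-1, Add(-3560, -1050))) = Add(-791, Mul(-1, -4610)) = Add(-791, 4610) = 3819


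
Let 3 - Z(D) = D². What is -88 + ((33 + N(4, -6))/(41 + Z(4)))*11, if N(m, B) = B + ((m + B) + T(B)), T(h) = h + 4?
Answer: -2211/28 ≈ -78.964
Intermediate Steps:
T(h) = 4 + h
Z(D) = 3 - D²
N(m, B) = 4 + m + 3*B (N(m, B) = B + ((m + B) + (4 + B)) = B + ((B + m) + (4 + B)) = B + (4 + m + 2*B) = 4 + m + 3*B)
-88 + ((33 + N(4, -6))/(41 + Z(4)))*11 = -88 + ((33 + (4 + 4 + 3*(-6)))/(41 + (3 - 1*4²)))*11 = -88 + ((33 + (4 + 4 - 18))/(41 + (3 - 1*16)))*11 = -88 + ((33 - 10)/(41 + (3 - 16)))*11 = -88 + (23/(41 - 13))*11 = -88 + (23/28)*11 = -88 + 253/28 = -2211/28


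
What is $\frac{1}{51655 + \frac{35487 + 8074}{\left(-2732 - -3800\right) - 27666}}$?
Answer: $\frac{26598}{1373876129} \approx 1.936 \cdot 10^{-5}$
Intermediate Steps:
$\frac{1}{51655 + \frac{35487 + 8074}{\left(-2732 - -3800\right) - 27666}} = \frac{1}{51655 + \frac{43561}{\left(-2732 + 3800\right) - 27666}} = \frac{1}{51655 + \frac{43561}{1068 - 27666}} = \frac{1}{51655 + \frac{43561}{-26598}} = \frac{1}{51655 + 43561 \left(- \frac{1}{26598}\right)} = \frac{1}{51655 - \frac{43561}{26598}} = \frac{1}{\frac{1373876129}{26598}} = \frac{26598}{1373876129}$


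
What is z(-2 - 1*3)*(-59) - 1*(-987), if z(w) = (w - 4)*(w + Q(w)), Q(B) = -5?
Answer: -4323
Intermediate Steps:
z(w) = (-5 + w)*(-4 + w) (z(w) = (w - 4)*(w - 5) = (-4 + w)*(-5 + w) = (-5 + w)*(-4 + w))
z(-2 - 1*3)*(-59) - 1*(-987) = (20 + (-2 - 1*3)² - 9*(-2 - 1*3))*(-59) - 1*(-987) = (20 + (-2 - 3)² - 9*(-2 - 3))*(-59) + 987 = (20 + (-5)² - 9*(-5))*(-59) + 987 = (20 + 25 + 45)*(-59) + 987 = 90*(-59) + 987 = -5310 + 987 = -4323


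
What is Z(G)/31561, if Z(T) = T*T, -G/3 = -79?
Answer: 56169/31561 ≈ 1.7797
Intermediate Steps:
G = 237 (G = -3*(-79) = 237)
Z(T) = T**2
Z(G)/31561 = 237**2/31561 = 56169*(1/31561) = 56169/31561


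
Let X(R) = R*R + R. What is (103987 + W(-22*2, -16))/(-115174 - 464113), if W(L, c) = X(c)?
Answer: -104227/579287 ≈ -0.17992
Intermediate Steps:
X(R) = R + R**2 (X(R) = R**2 + R = R + R**2)
W(L, c) = c*(1 + c)
(103987 + W(-22*2, -16))/(-115174 - 464113) = (103987 - 16*(1 - 16))/(-115174 - 464113) = (103987 - 16*(-15))/(-579287) = (103987 + 240)*(-1/579287) = 104227*(-1/579287) = -104227/579287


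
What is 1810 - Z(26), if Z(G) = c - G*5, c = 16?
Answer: 1924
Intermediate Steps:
Z(G) = 16 - 5*G (Z(G) = 16 - G*5 = 16 - 5*G)
1810 - Z(26) = 1810 - (16 - 5*26) = 1810 - (16 - 130) = 1810 - 1*(-114) = 1810 + 114 = 1924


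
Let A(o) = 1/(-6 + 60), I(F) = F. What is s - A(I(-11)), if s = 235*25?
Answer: 317249/54 ≈ 5875.0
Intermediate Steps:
A(o) = 1/54
s = 5875
s - A(I(-11)) = 5875 - 1*1/54 = 5875 - 1/54 = 317249/54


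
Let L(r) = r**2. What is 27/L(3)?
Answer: 3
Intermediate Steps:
27/L(3) = 27/(3**2) = 27/9 = 27*(1/9) = 3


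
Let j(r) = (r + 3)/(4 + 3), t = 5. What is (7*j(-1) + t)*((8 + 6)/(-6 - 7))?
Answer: -98/13 ≈ -7.5385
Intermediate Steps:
j(r) = 3/7 + r/7 (j(r) = (3 + r)/7 = (3 + r)*(⅐) = 3/7 + r/7)
(7*j(-1) + t)*((8 + 6)/(-6 - 7)) = (7*(3/7 + (⅐)*(-1)) + 5)*((8 + 6)/(-6 - 7)) = (7*(3/7 - ⅐) + 5)*(14/(-13)) = (7*(2/7) + 5)*(14*(-1/13)) = (2 + 5)*(-14/13) = 7*(-14/13) = -98/13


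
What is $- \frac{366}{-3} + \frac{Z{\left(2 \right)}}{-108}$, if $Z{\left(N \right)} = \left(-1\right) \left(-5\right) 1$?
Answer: $\frac{13171}{108} \approx 121.95$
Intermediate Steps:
$Z{\left(N \right)} = 5$ ($Z{\left(N \right)} = 5 \cdot 1 = 5$)
$- \frac{366}{-3} + \frac{Z{\left(2 \right)}}{-108} = - \frac{366}{-3} + \frac{5}{-108} = \left(-366\right) \left(- \frac{1}{3}\right) + 5 \left(- \frac{1}{108}\right) = 122 - \frac{5}{108} = \frac{13171}{108}$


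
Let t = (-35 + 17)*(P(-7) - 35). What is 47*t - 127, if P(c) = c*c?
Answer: -11971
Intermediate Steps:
P(c) = c²
t = -252 (t = (-35 + 17)*((-7)² - 35) = -18*(49 - 35) = -18*14 = -252)
47*t - 127 = 47*(-252) - 127 = -11844 - 127 = -11971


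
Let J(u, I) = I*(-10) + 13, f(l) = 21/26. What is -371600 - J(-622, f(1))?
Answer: -4830864/13 ≈ -3.7161e+5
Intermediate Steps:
f(l) = 21/26 (f(l) = 21*(1/26) = 21/26)
J(u, I) = 13 - 10*I (J(u, I) = -10*I + 13 = 13 - 10*I)
-371600 - J(-622, f(1)) = -371600 - (13 - 10*21/26) = -371600 - (13 - 105/13) = -371600 - 1*64/13 = -371600 - 64/13 = -4830864/13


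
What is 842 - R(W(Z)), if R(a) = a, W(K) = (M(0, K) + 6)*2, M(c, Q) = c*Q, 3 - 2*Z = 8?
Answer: 830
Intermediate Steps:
Z = -5/2 (Z = 3/2 - ½*8 = 3/2 - 4 = -5/2 ≈ -2.5000)
M(c, Q) = Q*c
W(K) = 12 (W(K) = (K*0 + 6)*2 = (0 + 6)*2 = 6*2 = 12)
842 - R(W(Z)) = 842 - 1*12 = 842 - 12 = 830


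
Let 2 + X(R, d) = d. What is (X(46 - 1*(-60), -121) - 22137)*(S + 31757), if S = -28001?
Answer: -83608560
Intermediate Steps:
X(R, d) = -2 + d
(X(46 - 1*(-60), -121) - 22137)*(S + 31757) = ((-2 - 121) - 22137)*(-28001 + 31757) = (-123 - 22137)*3756 = -22260*3756 = -83608560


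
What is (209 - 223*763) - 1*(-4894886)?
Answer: 4724946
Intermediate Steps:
(209 - 223*763) - 1*(-4894886) = (209 - 170149) + 4894886 = -169940 + 4894886 = 4724946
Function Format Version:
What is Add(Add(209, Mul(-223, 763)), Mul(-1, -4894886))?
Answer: 4724946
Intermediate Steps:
Add(Add(209, Mul(-223, 763)), Mul(-1, -4894886)) = Add(Add(209, -170149), 4894886) = Add(-169940, 4894886) = 4724946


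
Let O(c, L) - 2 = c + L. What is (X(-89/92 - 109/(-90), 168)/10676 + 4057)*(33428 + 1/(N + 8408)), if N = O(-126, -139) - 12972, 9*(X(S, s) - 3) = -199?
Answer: 15724744184586070/115949367 ≈ 1.3562e+8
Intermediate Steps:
X(S, s) = -172/9 (X(S, s) = 3 + (⅑)*(-199) = 3 - 199/9 = -172/9)
O(c, L) = 2 + L + c (O(c, L) = 2 + (c + L) = 2 + (L + c) = 2 + L + c)
N = -13235 (N = (2 - 139 - 126) - 12972 = -263 - 12972 = -13235)
(X(-89/92 - 109/(-90), 168)/10676 + 4057)*(33428 + 1/(N + 8408)) = (-172/9/10676 + 4057)*(33428 + 1/(-13235 + 8408)) = (-172/9*1/10676 + 4057)*(33428 + 1/(-4827)) = (-43/24021 + 4057)*(33428 - 1/4827) = (97453154/24021)*(161356955/4827) = 15724744184586070/115949367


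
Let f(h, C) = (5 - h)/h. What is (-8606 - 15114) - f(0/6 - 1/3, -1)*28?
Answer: -23272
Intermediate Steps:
f(h, C) = (5 - h)/h
(-8606 - 15114) - f(0/6 - 1/3, -1)*28 = (-8606 - 15114) - (5 - (0/6 - 1/3))/(0/6 - 1/3)*28 = -23720 - (5 - (0*(⅙) - 1*⅓))/(0*(⅙) - 1*⅓)*28 = -23720 - (5 - (0 - ⅓))/(0 - ⅓)*28 = -23720 - (5 - 1*(-⅓))/(-⅓)*28 = -23720 - (-3)*(5 + ⅓)*28 = -23720 - (-3)*16/3*28 = -23720 - 1*(-16)*28 = -23720 + 16*28 = -23720 + 448 = -23272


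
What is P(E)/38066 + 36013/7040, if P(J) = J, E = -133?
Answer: 97852467/19141760 ≈ 5.1120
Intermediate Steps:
P(E)/38066 + 36013/7040 = -133/38066 + 36013/7040 = -133*1/38066 + 36013*(1/7040) = -19/5438 + 36013/7040 = 97852467/19141760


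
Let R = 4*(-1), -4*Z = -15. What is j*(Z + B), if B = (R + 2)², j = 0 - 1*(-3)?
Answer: 93/4 ≈ 23.250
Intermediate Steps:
Z = 15/4 (Z = -¼*(-15) = 15/4 ≈ 3.7500)
j = 3 (j = 0 + 3 = 3)
R = -4
B = 4 (B = (-4 + 2)² = (-2)² = 4)
j*(Z + B) = 3*(15/4 + 4) = 3*(31/4) = 93/4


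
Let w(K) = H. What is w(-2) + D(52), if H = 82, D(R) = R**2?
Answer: 2786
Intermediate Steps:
w(K) = 82
w(-2) + D(52) = 82 + 52**2 = 82 + 2704 = 2786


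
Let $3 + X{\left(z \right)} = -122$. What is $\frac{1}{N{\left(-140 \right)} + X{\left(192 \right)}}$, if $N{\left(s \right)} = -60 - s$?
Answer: $- \frac{1}{45} \approx -0.022222$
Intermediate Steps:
$X{\left(z \right)} = -125$ ($X{\left(z \right)} = -3 - 122 = -125$)
$\frac{1}{N{\left(-140 \right)} + X{\left(192 \right)}} = \frac{1}{\left(-60 - -140\right) - 125} = \frac{1}{\left(-60 + 140\right) - 125} = \frac{1}{80 - 125} = \frac{1}{-45} = - \frac{1}{45}$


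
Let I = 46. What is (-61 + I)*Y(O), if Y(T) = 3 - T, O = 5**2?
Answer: 330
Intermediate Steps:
O = 25
(-61 + I)*Y(O) = (-61 + 46)*(3 - 1*25) = -15*(3 - 25) = -15*(-22) = 330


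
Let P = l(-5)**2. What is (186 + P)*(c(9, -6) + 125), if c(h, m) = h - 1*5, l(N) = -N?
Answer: 27219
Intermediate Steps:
P = 25 (P = (-1*(-5))**2 = 5**2 = 25)
c(h, m) = -5 + h (c(h, m) = h - 5 = -5 + h)
(186 + P)*(c(9, -6) + 125) = (186 + 25)*((-5 + 9) + 125) = 211*(4 + 125) = 211*129 = 27219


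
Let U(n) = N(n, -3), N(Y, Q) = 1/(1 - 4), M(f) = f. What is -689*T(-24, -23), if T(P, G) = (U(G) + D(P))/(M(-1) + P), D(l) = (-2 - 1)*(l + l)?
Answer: 296959/75 ≈ 3959.5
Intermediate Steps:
N(Y, Q) = -⅓ (N(Y, Q) = 1/(-3) = -⅓)
D(l) = -6*l
U(n) = -⅓
T(P, G) = (-⅓ - 6*P)/(-1 + P)
-689*T(-24, -23) = -689*(-1 - 18*(-24))/(3*(-1 - 24)) = -689*(-1 + 432)/(3*(-25)) = -689*(-1)*431/(3*25) = -689*(-431/75) = 296959/75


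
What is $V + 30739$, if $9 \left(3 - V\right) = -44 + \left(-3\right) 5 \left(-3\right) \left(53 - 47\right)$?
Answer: $\frac{276452}{9} \approx 30717.0$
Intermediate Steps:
$V = - \frac{199}{9}$ ($V = 3 - \frac{-44 + \left(-3\right) 5 \left(-3\right) \left(53 - 47\right)}{9} = 3 - \frac{-44 + \left(-15\right) \left(-3\right) \left(53 - 47\right)}{9} = 3 - \frac{-44 + 45 \cdot 6}{9} = 3 - \frac{-44 + 270}{9} = 3 - \frac{226}{9} = - \frac{199}{9} \approx -22.111$)
$V + 30739 = - \frac{199}{9} + 30739 = \frac{276452}{9}$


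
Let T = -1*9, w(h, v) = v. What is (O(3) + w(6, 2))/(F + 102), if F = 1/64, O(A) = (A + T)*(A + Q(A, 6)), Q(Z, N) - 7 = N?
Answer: -6016/6529 ≈ -0.92143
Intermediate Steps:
T = -9
Q(Z, N) = 7 + N
O(A) = (-9 + A)*(13 + A) (O(A) = (A - 9)*(A + (7 + 6)) = (-9 + A)*(A + 13) = (-9 + A)*(13 + A))
F = 1/64 ≈ 0.015625
(O(3) + w(6, 2))/(F + 102) = ((-117 + 3² + 4*3) + 2)/(1/64 + 102) = ((-117 + 9 + 12) + 2)/(6529/64) = (-96 + 2)*(64/6529) = -94*64/6529 = -6016/6529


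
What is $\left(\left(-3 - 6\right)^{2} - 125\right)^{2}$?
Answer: $1936$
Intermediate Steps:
$\left(\left(-3 - 6\right)^{2} - 125\right)^{2} = \left(\left(-9\right)^{2} - 125\right)^{2} = \left(81 - 125\right)^{2} = \left(-44\right)^{2} = 1936$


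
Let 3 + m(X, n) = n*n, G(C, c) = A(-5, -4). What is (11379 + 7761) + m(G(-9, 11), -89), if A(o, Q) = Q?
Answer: 27058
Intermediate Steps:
G(C, c) = -4
m(X, n) = -3 + n² (m(X, n) = -3 + n*n = -3 + n²)
(11379 + 7761) + m(G(-9, 11), -89) = (11379 + 7761) + (-3 + (-89)²) = 19140 + (-3 + 7921) = 19140 + 7918 = 27058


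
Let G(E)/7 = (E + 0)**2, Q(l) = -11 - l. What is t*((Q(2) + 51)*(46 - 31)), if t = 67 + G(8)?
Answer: 293550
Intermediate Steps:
G(E) = 7*E**2 (G(E) = 7*(E + 0)**2 = 7*E**2)
t = 515 (t = 67 + 7*8**2 = 67 + 7*64 = 67 + 448 = 515)
t*((Q(2) + 51)*(46 - 31)) = 515*(((-11 - 1*2) + 51)*(46 - 31)) = 515*(((-11 - 2) + 51)*15) = 515*((-13 + 51)*15) = 515*(38*15) = 515*570 = 293550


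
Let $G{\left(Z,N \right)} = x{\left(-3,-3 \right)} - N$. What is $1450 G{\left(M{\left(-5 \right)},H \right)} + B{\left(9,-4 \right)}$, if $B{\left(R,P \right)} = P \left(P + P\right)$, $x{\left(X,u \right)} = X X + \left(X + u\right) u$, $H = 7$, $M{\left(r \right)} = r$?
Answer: $29032$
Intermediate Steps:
$x{\left(X,u \right)} = X^{2} + u \left(X + u\right)$
$B{\left(R,P \right)} = 2 P^{2}$ ($B{\left(R,P \right)} = P 2 P = 2 P^{2}$)
$G{\left(Z,N \right)} = 27 - N$ ($G{\left(Z,N \right)} = \left(\left(-3\right)^{2} + \left(-3\right)^{2} - -9\right) - N = \left(9 + 9 + 9\right) - N = 27 - N$)
$1450 G{\left(M{\left(-5 \right)},H \right)} + B{\left(9,-4 \right)} = 1450 \left(27 - 7\right) + 2 \left(-4\right)^{2} = 1450 \left(27 - 7\right) + 2 \cdot 16 = 1450 \cdot 20 + 32 = 29000 + 32 = 29032$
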